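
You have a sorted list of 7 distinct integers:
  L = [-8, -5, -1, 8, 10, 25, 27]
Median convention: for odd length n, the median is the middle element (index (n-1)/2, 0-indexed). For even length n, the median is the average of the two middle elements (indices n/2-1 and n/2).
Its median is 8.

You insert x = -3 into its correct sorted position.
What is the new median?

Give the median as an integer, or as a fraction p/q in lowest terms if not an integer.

Answer: 7/2

Derivation:
Old list (sorted, length 7): [-8, -5, -1, 8, 10, 25, 27]
Old median = 8
Insert x = -3
Old length odd (7). Middle was index 3 = 8.
New length even (8). New median = avg of two middle elements.
x = -3: 2 elements are < x, 5 elements are > x.
New sorted list: [-8, -5, -3, -1, 8, 10, 25, 27]
New median = 7/2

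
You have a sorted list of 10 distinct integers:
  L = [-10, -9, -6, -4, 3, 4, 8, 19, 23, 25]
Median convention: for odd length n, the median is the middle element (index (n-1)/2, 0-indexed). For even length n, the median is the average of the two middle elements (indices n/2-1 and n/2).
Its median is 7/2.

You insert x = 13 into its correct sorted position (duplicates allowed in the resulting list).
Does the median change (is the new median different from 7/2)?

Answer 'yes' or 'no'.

Old median = 7/2
Insert x = 13
New median = 4
Changed? yes

Answer: yes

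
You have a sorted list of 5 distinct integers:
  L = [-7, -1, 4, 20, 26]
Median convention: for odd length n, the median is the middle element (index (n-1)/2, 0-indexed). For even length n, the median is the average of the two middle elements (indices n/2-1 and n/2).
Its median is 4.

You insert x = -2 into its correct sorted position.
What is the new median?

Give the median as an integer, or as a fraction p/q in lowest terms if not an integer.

Answer: 3/2

Derivation:
Old list (sorted, length 5): [-7, -1, 4, 20, 26]
Old median = 4
Insert x = -2
Old length odd (5). Middle was index 2 = 4.
New length even (6). New median = avg of two middle elements.
x = -2: 1 elements are < x, 4 elements are > x.
New sorted list: [-7, -2, -1, 4, 20, 26]
New median = 3/2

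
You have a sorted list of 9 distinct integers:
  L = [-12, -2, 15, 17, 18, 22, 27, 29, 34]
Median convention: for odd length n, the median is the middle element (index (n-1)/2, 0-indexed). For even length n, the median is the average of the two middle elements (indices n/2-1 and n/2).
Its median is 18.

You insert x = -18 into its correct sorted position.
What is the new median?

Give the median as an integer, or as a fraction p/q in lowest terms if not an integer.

Old list (sorted, length 9): [-12, -2, 15, 17, 18, 22, 27, 29, 34]
Old median = 18
Insert x = -18
Old length odd (9). Middle was index 4 = 18.
New length even (10). New median = avg of two middle elements.
x = -18: 0 elements are < x, 9 elements are > x.
New sorted list: [-18, -12, -2, 15, 17, 18, 22, 27, 29, 34]
New median = 35/2

Answer: 35/2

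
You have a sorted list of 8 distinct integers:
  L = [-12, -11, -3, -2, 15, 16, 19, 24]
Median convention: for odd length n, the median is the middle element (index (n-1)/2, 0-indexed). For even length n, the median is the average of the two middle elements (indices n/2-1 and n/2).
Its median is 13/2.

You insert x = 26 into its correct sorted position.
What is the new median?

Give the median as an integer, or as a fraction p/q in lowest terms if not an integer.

Answer: 15

Derivation:
Old list (sorted, length 8): [-12, -11, -3, -2, 15, 16, 19, 24]
Old median = 13/2
Insert x = 26
Old length even (8). Middle pair: indices 3,4 = -2,15.
New length odd (9). New median = single middle element.
x = 26: 8 elements are < x, 0 elements are > x.
New sorted list: [-12, -11, -3, -2, 15, 16, 19, 24, 26]
New median = 15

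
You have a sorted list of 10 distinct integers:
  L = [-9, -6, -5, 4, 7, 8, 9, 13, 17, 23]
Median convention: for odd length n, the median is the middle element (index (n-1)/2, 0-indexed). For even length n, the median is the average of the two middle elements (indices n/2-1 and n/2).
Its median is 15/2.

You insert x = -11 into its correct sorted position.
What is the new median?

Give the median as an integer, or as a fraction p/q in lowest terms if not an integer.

Old list (sorted, length 10): [-9, -6, -5, 4, 7, 8, 9, 13, 17, 23]
Old median = 15/2
Insert x = -11
Old length even (10). Middle pair: indices 4,5 = 7,8.
New length odd (11). New median = single middle element.
x = -11: 0 elements are < x, 10 elements are > x.
New sorted list: [-11, -9, -6, -5, 4, 7, 8, 9, 13, 17, 23]
New median = 7

Answer: 7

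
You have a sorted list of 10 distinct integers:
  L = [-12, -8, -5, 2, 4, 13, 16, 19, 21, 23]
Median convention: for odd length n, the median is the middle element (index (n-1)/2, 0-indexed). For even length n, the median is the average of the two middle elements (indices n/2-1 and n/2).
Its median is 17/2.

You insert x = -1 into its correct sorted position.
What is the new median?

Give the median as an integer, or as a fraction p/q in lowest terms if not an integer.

Answer: 4

Derivation:
Old list (sorted, length 10): [-12, -8, -5, 2, 4, 13, 16, 19, 21, 23]
Old median = 17/2
Insert x = -1
Old length even (10). Middle pair: indices 4,5 = 4,13.
New length odd (11). New median = single middle element.
x = -1: 3 elements are < x, 7 elements are > x.
New sorted list: [-12, -8, -5, -1, 2, 4, 13, 16, 19, 21, 23]
New median = 4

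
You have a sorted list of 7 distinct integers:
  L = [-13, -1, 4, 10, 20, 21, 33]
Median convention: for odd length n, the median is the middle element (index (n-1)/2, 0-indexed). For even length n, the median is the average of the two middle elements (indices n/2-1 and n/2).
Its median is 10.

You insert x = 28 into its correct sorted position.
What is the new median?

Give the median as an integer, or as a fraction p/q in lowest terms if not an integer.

Answer: 15

Derivation:
Old list (sorted, length 7): [-13, -1, 4, 10, 20, 21, 33]
Old median = 10
Insert x = 28
Old length odd (7). Middle was index 3 = 10.
New length even (8). New median = avg of two middle elements.
x = 28: 6 elements are < x, 1 elements are > x.
New sorted list: [-13, -1, 4, 10, 20, 21, 28, 33]
New median = 15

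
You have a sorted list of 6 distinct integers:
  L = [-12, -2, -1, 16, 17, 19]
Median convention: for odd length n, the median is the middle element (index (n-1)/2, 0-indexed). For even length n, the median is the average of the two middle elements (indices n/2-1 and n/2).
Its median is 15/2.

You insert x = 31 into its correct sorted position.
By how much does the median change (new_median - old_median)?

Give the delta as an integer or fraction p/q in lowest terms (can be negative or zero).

Old median = 15/2
After inserting x = 31: new sorted = [-12, -2, -1, 16, 17, 19, 31]
New median = 16
Delta = 16 - 15/2 = 17/2

Answer: 17/2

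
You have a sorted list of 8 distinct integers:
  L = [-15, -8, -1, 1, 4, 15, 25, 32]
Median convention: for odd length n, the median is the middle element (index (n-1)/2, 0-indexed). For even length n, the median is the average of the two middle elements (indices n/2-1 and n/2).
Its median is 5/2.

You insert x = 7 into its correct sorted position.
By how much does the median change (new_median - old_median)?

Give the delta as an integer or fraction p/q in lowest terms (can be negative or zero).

Old median = 5/2
After inserting x = 7: new sorted = [-15, -8, -1, 1, 4, 7, 15, 25, 32]
New median = 4
Delta = 4 - 5/2 = 3/2

Answer: 3/2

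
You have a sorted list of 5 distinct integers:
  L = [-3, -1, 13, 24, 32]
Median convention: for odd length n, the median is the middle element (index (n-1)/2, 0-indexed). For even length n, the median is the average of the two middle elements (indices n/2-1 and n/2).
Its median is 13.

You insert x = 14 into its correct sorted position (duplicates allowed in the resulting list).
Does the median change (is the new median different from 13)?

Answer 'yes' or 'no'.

Answer: yes

Derivation:
Old median = 13
Insert x = 14
New median = 27/2
Changed? yes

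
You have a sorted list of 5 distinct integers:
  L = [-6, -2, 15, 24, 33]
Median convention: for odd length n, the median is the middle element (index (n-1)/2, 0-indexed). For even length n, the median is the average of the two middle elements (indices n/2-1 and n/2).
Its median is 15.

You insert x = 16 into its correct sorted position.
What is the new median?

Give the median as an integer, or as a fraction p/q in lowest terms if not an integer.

Old list (sorted, length 5): [-6, -2, 15, 24, 33]
Old median = 15
Insert x = 16
Old length odd (5). Middle was index 2 = 15.
New length even (6). New median = avg of two middle elements.
x = 16: 3 elements are < x, 2 elements are > x.
New sorted list: [-6, -2, 15, 16, 24, 33]
New median = 31/2

Answer: 31/2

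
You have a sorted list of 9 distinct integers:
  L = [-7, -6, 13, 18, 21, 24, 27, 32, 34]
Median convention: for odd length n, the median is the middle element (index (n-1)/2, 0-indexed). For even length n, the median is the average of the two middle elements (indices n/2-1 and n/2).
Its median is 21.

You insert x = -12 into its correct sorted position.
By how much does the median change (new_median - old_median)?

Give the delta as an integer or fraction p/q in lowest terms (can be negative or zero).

Answer: -3/2

Derivation:
Old median = 21
After inserting x = -12: new sorted = [-12, -7, -6, 13, 18, 21, 24, 27, 32, 34]
New median = 39/2
Delta = 39/2 - 21 = -3/2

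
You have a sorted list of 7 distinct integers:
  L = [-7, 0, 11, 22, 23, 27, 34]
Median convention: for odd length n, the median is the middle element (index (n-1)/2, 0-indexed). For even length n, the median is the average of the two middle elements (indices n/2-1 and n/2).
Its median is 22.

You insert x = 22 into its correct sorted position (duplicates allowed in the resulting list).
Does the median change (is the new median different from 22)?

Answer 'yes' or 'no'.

Answer: no

Derivation:
Old median = 22
Insert x = 22
New median = 22
Changed? no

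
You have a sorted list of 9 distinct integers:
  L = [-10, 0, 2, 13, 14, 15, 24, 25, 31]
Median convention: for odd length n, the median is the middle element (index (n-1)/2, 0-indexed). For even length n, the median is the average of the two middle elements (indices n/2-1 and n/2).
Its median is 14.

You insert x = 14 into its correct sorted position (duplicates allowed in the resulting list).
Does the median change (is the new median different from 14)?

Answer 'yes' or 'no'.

Answer: no

Derivation:
Old median = 14
Insert x = 14
New median = 14
Changed? no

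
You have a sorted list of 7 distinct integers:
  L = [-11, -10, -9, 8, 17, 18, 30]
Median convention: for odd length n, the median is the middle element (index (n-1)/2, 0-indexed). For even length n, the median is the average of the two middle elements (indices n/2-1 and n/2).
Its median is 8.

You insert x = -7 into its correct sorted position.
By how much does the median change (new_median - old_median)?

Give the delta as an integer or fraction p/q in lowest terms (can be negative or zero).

Answer: -15/2

Derivation:
Old median = 8
After inserting x = -7: new sorted = [-11, -10, -9, -7, 8, 17, 18, 30]
New median = 1/2
Delta = 1/2 - 8 = -15/2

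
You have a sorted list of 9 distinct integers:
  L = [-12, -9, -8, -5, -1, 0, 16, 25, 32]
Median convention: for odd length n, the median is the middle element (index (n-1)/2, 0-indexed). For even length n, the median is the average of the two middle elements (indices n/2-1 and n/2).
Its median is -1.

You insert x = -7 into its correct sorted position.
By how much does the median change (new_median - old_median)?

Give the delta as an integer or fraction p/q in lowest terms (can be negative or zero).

Old median = -1
After inserting x = -7: new sorted = [-12, -9, -8, -7, -5, -1, 0, 16, 25, 32]
New median = -3
Delta = -3 - -1 = -2

Answer: -2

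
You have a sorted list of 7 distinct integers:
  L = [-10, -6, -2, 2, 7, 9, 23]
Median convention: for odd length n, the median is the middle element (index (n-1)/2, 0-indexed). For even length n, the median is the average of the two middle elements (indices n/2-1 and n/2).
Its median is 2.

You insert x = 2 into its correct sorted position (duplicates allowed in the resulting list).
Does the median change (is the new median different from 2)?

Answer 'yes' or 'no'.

Old median = 2
Insert x = 2
New median = 2
Changed? no

Answer: no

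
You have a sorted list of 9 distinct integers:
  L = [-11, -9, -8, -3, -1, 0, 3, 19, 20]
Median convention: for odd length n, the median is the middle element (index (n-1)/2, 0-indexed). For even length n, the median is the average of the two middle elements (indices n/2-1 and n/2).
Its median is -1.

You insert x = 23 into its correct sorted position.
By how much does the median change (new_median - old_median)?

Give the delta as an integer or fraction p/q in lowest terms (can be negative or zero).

Old median = -1
After inserting x = 23: new sorted = [-11, -9, -8, -3, -1, 0, 3, 19, 20, 23]
New median = -1/2
Delta = -1/2 - -1 = 1/2

Answer: 1/2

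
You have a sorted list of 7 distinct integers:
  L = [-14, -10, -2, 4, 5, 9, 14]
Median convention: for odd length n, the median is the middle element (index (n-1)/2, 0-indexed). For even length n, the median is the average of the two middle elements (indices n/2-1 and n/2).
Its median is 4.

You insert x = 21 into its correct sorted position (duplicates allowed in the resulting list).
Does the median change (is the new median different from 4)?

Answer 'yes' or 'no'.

Answer: yes

Derivation:
Old median = 4
Insert x = 21
New median = 9/2
Changed? yes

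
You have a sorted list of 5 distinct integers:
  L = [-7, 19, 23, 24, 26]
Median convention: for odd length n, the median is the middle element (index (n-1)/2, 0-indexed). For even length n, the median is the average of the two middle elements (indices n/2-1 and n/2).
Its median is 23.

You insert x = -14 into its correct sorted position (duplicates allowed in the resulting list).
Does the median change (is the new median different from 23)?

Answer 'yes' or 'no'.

Answer: yes

Derivation:
Old median = 23
Insert x = -14
New median = 21
Changed? yes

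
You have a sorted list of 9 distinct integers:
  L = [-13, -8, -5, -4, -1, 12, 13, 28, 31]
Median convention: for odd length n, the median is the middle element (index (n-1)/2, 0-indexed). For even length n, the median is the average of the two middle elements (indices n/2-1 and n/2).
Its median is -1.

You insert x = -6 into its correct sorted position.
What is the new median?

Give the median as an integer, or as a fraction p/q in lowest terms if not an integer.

Answer: -5/2

Derivation:
Old list (sorted, length 9): [-13, -8, -5, -4, -1, 12, 13, 28, 31]
Old median = -1
Insert x = -6
Old length odd (9). Middle was index 4 = -1.
New length even (10). New median = avg of two middle elements.
x = -6: 2 elements are < x, 7 elements are > x.
New sorted list: [-13, -8, -6, -5, -4, -1, 12, 13, 28, 31]
New median = -5/2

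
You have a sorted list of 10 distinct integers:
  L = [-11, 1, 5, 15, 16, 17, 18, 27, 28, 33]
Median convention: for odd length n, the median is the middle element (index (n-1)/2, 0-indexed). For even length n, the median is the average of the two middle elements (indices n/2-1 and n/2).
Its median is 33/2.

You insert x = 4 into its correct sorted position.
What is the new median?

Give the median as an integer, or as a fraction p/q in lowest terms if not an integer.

Old list (sorted, length 10): [-11, 1, 5, 15, 16, 17, 18, 27, 28, 33]
Old median = 33/2
Insert x = 4
Old length even (10). Middle pair: indices 4,5 = 16,17.
New length odd (11). New median = single middle element.
x = 4: 2 elements are < x, 8 elements are > x.
New sorted list: [-11, 1, 4, 5, 15, 16, 17, 18, 27, 28, 33]
New median = 16

Answer: 16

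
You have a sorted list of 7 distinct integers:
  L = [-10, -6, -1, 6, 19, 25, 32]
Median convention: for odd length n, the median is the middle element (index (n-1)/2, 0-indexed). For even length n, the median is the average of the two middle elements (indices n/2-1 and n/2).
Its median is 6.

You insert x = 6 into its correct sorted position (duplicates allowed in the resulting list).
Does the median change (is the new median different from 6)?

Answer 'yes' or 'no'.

Old median = 6
Insert x = 6
New median = 6
Changed? no

Answer: no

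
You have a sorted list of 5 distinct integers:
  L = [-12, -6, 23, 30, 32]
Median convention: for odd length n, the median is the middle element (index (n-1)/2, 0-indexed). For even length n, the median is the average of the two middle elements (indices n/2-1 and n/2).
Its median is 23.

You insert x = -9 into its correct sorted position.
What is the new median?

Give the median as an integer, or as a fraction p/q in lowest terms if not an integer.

Answer: 17/2

Derivation:
Old list (sorted, length 5): [-12, -6, 23, 30, 32]
Old median = 23
Insert x = -9
Old length odd (5). Middle was index 2 = 23.
New length even (6). New median = avg of two middle elements.
x = -9: 1 elements are < x, 4 elements are > x.
New sorted list: [-12, -9, -6, 23, 30, 32]
New median = 17/2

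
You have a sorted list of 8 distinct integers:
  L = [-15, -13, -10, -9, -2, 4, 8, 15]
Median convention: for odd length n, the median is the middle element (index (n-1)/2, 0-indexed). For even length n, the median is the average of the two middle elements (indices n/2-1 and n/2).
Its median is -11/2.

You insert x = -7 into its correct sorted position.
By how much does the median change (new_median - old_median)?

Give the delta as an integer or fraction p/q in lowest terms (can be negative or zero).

Answer: -3/2

Derivation:
Old median = -11/2
After inserting x = -7: new sorted = [-15, -13, -10, -9, -7, -2, 4, 8, 15]
New median = -7
Delta = -7 - -11/2 = -3/2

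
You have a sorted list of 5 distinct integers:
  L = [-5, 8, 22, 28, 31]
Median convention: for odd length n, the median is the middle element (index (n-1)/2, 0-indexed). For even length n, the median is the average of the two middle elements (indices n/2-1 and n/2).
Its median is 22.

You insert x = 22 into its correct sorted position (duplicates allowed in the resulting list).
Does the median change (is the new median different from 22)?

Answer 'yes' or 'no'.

Answer: no

Derivation:
Old median = 22
Insert x = 22
New median = 22
Changed? no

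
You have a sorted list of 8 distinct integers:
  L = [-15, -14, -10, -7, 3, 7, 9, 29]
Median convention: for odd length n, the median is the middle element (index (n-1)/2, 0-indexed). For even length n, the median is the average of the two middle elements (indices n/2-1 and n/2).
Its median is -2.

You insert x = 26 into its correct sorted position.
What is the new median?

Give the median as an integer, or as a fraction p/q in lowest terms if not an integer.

Answer: 3

Derivation:
Old list (sorted, length 8): [-15, -14, -10, -7, 3, 7, 9, 29]
Old median = -2
Insert x = 26
Old length even (8). Middle pair: indices 3,4 = -7,3.
New length odd (9). New median = single middle element.
x = 26: 7 elements are < x, 1 elements are > x.
New sorted list: [-15, -14, -10, -7, 3, 7, 9, 26, 29]
New median = 3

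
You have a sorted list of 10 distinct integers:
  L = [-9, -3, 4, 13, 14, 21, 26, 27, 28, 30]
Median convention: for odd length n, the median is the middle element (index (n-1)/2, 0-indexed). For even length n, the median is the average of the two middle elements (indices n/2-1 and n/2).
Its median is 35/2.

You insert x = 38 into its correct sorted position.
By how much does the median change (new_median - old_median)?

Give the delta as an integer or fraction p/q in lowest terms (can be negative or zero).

Answer: 7/2

Derivation:
Old median = 35/2
After inserting x = 38: new sorted = [-9, -3, 4, 13, 14, 21, 26, 27, 28, 30, 38]
New median = 21
Delta = 21 - 35/2 = 7/2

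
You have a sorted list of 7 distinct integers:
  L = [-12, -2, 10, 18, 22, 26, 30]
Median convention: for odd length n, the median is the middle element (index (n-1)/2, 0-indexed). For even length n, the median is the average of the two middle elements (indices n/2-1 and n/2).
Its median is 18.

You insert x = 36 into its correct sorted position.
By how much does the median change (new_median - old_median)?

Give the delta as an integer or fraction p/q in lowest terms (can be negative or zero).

Old median = 18
After inserting x = 36: new sorted = [-12, -2, 10, 18, 22, 26, 30, 36]
New median = 20
Delta = 20 - 18 = 2

Answer: 2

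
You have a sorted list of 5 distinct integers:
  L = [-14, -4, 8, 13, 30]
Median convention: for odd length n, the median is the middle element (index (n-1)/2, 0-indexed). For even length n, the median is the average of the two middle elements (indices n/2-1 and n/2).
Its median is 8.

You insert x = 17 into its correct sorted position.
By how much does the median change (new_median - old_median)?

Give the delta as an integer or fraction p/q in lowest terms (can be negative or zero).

Answer: 5/2

Derivation:
Old median = 8
After inserting x = 17: new sorted = [-14, -4, 8, 13, 17, 30]
New median = 21/2
Delta = 21/2 - 8 = 5/2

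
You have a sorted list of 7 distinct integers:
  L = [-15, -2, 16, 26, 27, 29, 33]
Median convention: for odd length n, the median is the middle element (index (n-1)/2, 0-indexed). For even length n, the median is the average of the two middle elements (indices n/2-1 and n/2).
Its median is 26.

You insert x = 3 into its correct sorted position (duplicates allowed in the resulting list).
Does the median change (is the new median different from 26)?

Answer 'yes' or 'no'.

Answer: yes

Derivation:
Old median = 26
Insert x = 3
New median = 21
Changed? yes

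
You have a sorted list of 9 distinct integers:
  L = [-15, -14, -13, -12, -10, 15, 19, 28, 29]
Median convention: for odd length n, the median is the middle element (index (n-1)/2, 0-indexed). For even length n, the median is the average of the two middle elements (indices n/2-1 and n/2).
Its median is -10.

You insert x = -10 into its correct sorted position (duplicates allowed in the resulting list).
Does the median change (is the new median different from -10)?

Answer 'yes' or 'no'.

Old median = -10
Insert x = -10
New median = -10
Changed? no

Answer: no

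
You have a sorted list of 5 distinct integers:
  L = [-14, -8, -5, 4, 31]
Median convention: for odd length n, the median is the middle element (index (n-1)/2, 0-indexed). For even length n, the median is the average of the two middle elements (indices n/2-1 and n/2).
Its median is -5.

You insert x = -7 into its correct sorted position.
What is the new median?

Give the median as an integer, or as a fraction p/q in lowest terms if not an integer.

Old list (sorted, length 5): [-14, -8, -5, 4, 31]
Old median = -5
Insert x = -7
Old length odd (5). Middle was index 2 = -5.
New length even (6). New median = avg of two middle elements.
x = -7: 2 elements are < x, 3 elements are > x.
New sorted list: [-14, -8, -7, -5, 4, 31]
New median = -6

Answer: -6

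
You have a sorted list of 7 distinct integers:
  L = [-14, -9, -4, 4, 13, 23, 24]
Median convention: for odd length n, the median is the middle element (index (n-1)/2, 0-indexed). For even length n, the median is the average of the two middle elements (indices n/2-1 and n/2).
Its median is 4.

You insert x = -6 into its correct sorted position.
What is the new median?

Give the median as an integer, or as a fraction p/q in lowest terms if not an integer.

Old list (sorted, length 7): [-14, -9, -4, 4, 13, 23, 24]
Old median = 4
Insert x = -6
Old length odd (7). Middle was index 3 = 4.
New length even (8). New median = avg of two middle elements.
x = -6: 2 elements are < x, 5 elements are > x.
New sorted list: [-14, -9, -6, -4, 4, 13, 23, 24]
New median = 0

Answer: 0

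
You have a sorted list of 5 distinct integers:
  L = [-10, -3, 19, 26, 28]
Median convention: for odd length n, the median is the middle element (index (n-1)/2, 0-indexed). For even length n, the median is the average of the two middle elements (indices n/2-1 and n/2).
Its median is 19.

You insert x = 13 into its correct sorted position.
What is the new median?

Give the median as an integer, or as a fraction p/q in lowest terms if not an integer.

Answer: 16

Derivation:
Old list (sorted, length 5): [-10, -3, 19, 26, 28]
Old median = 19
Insert x = 13
Old length odd (5). Middle was index 2 = 19.
New length even (6). New median = avg of two middle elements.
x = 13: 2 elements are < x, 3 elements are > x.
New sorted list: [-10, -3, 13, 19, 26, 28]
New median = 16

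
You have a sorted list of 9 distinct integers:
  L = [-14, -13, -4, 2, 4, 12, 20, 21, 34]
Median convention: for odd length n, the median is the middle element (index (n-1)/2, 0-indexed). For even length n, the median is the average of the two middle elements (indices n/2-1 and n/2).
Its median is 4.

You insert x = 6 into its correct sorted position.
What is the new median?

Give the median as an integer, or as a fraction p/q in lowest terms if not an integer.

Old list (sorted, length 9): [-14, -13, -4, 2, 4, 12, 20, 21, 34]
Old median = 4
Insert x = 6
Old length odd (9). Middle was index 4 = 4.
New length even (10). New median = avg of two middle elements.
x = 6: 5 elements are < x, 4 elements are > x.
New sorted list: [-14, -13, -4, 2, 4, 6, 12, 20, 21, 34]
New median = 5

Answer: 5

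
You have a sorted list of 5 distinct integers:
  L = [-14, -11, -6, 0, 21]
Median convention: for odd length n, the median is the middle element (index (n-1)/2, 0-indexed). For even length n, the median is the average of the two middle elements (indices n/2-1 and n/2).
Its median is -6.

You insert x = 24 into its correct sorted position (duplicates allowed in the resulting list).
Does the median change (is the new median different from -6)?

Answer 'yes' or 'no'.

Answer: yes

Derivation:
Old median = -6
Insert x = 24
New median = -3
Changed? yes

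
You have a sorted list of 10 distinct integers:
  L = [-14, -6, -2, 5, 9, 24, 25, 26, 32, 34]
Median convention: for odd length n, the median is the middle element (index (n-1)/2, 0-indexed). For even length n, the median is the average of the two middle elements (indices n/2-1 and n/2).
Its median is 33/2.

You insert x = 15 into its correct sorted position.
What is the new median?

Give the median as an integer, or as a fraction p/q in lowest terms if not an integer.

Answer: 15

Derivation:
Old list (sorted, length 10): [-14, -6, -2, 5, 9, 24, 25, 26, 32, 34]
Old median = 33/2
Insert x = 15
Old length even (10). Middle pair: indices 4,5 = 9,24.
New length odd (11). New median = single middle element.
x = 15: 5 elements are < x, 5 elements are > x.
New sorted list: [-14, -6, -2, 5, 9, 15, 24, 25, 26, 32, 34]
New median = 15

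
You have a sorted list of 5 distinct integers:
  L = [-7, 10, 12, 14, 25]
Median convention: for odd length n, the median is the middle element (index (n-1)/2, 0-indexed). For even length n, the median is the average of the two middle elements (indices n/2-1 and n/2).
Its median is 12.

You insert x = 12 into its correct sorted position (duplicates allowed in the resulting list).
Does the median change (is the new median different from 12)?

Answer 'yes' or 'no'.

Answer: no

Derivation:
Old median = 12
Insert x = 12
New median = 12
Changed? no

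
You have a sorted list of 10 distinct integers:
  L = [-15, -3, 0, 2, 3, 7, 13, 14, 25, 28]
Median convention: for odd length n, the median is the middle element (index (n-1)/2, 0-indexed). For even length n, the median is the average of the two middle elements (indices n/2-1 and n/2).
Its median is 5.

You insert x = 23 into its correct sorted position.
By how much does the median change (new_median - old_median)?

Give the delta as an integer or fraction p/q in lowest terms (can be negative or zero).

Old median = 5
After inserting x = 23: new sorted = [-15, -3, 0, 2, 3, 7, 13, 14, 23, 25, 28]
New median = 7
Delta = 7 - 5 = 2

Answer: 2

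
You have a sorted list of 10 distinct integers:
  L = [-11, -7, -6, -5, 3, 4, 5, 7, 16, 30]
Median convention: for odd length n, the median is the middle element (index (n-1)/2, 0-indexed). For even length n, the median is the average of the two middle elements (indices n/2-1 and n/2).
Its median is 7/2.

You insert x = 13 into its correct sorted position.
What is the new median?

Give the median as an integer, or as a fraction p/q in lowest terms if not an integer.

Old list (sorted, length 10): [-11, -7, -6, -5, 3, 4, 5, 7, 16, 30]
Old median = 7/2
Insert x = 13
Old length even (10). Middle pair: indices 4,5 = 3,4.
New length odd (11). New median = single middle element.
x = 13: 8 elements are < x, 2 elements are > x.
New sorted list: [-11, -7, -6, -5, 3, 4, 5, 7, 13, 16, 30]
New median = 4

Answer: 4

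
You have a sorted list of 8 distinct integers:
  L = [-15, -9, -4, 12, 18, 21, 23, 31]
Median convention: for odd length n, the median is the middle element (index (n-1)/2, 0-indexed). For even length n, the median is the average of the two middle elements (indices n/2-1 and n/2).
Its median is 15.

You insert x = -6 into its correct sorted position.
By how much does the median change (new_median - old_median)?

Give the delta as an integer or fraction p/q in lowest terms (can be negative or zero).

Old median = 15
After inserting x = -6: new sorted = [-15, -9, -6, -4, 12, 18, 21, 23, 31]
New median = 12
Delta = 12 - 15 = -3

Answer: -3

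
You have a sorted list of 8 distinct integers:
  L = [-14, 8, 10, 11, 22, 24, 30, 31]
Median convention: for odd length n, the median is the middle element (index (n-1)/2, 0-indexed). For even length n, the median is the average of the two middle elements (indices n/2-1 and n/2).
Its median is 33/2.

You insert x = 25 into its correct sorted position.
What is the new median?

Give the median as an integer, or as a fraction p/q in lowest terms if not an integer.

Old list (sorted, length 8): [-14, 8, 10, 11, 22, 24, 30, 31]
Old median = 33/2
Insert x = 25
Old length even (8). Middle pair: indices 3,4 = 11,22.
New length odd (9). New median = single middle element.
x = 25: 6 elements are < x, 2 elements are > x.
New sorted list: [-14, 8, 10, 11, 22, 24, 25, 30, 31]
New median = 22

Answer: 22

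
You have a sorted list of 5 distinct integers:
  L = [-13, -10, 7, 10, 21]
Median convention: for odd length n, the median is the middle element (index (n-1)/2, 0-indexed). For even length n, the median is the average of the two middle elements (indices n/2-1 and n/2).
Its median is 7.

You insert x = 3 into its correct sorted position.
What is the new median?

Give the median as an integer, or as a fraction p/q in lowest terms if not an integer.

Answer: 5

Derivation:
Old list (sorted, length 5): [-13, -10, 7, 10, 21]
Old median = 7
Insert x = 3
Old length odd (5). Middle was index 2 = 7.
New length even (6). New median = avg of two middle elements.
x = 3: 2 elements are < x, 3 elements are > x.
New sorted list: [-13, -10, 3, 7, 10, 21]
New median = 5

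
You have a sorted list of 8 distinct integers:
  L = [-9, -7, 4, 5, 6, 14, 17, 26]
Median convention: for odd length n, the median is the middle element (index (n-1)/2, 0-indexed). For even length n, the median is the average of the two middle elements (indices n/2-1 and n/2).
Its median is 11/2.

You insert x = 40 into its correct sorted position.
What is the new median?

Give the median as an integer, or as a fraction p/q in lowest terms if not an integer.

Answer: 6

Derivation:
Old list (sorted, length 8): [-9, -7, 4, 5, 6, 14, 17, 26]
Old median = 11/2
Insert x = 40
Old length even (8). Middle pair: indices 3,4 = 5,6.
New length odd (9). New median = single middle element.
x = 40: 8 elements are < x, 0 elements are > x.
New sorted list: [-9, -7, 4, 5, 6, 14, 17, 26, 40]
New median = 6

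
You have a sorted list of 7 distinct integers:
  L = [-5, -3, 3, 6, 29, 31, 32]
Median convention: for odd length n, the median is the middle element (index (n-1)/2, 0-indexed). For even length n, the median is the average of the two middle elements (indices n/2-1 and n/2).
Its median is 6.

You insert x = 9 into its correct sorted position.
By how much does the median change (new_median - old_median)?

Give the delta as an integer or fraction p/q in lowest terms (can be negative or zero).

Answer: 3/2

Derivation:
Old median = 6
After inserting x = 9: new sorted = [-5, -3, 3, 6, 9, 29, 31, 32]
New median = 15/2
Delta = 15/2 - 6 = 3/2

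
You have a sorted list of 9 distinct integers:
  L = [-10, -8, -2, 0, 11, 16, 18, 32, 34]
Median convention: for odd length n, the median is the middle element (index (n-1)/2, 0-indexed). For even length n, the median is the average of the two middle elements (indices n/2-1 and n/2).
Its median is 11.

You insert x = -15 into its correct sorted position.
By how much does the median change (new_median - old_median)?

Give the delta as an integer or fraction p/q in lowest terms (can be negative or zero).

Answer: -11/2

Derivation:
Old median = 11
After inserting x = -15: new sorted = [-15, -10, -8, -2, 0, 11, 16, 18, 32, 34]
New median = 11/2
Delta = 11/2 - 11 = -11/2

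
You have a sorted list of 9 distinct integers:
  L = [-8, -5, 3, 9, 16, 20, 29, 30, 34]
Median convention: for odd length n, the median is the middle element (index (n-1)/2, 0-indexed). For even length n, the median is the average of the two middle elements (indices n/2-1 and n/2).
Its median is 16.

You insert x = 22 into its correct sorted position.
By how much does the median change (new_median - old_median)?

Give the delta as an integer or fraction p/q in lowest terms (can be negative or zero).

Old median = 16
After inserting x = 22: new sorted = [-8, -5, 3, 9, 16, 20, 22, 29, 30, 34]
New median = 18
Delta = 18 - 16 = 2

Answer: 2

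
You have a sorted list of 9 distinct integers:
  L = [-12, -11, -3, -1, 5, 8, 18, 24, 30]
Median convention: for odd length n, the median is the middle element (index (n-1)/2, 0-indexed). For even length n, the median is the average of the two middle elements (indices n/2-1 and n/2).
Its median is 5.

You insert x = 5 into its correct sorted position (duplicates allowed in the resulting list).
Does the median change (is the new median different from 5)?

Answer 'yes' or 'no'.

Answer: no

Derivation:
Old median = 5
Insert x = 5
New median = 5
Changed? no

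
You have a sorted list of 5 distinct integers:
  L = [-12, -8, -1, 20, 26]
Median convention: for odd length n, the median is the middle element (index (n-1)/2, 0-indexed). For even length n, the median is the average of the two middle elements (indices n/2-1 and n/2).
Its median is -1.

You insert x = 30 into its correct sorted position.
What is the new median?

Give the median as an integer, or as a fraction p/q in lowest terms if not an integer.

Answer: 19/2

Derivation:
Old list (sorted, length 5): [-12, -8, -1, 20, 26]
Old median = -1
Insert x = 30
Old length odd (5). Middle was index 2 = -1.
New length even (6). New median = avg of two middle elements.
x = 30: 5 elements are < x, 0 elements are > x.
New sorted list: [-12, -8, -1, 20, 26, 30]
New median = 19/2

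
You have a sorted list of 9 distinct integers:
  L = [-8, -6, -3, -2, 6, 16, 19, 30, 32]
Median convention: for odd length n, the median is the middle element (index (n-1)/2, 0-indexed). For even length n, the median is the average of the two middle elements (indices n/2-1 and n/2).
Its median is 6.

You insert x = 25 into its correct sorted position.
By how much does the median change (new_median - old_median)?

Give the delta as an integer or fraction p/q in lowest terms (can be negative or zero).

Answer: 5

Derivation:
Old median = 6
After inserting x = 25: new sorted = [-8, -6, -3, -2, 6, 16, 19, 25, 30, 32]
New median = 11
Delta = 11 - 6 = 5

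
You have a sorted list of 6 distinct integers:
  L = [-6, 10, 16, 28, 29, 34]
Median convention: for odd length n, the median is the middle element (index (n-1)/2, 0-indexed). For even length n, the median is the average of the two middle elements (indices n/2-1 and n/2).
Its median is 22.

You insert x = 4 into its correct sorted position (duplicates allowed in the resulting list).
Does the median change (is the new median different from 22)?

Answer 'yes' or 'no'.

Answer: yes

Derivation:
Old median = 22
Insert x = 4
New median = 16
Changed? yes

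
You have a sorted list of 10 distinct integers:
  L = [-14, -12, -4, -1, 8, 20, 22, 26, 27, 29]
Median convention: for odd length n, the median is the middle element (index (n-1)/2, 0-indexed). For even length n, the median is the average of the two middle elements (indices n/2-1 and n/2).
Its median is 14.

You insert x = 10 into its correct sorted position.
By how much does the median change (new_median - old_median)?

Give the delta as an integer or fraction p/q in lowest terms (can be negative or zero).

Answer: -4

Derivation:
Old median = 14
After inserting x = 10: new sorted = [-14, -12, -4, -1, 8, 10, 20, 22, 26, 27, 29]
New median = 10
Delta = 10 - 14 = -4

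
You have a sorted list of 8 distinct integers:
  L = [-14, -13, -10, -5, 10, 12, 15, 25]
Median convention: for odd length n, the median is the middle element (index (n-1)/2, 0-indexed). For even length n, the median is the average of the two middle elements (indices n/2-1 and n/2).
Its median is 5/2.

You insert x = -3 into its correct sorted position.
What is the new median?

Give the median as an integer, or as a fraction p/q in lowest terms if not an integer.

Answer: -3

Derivation:
Old list (sorted, length 8): [-14, -13, -10, -5, 10, 12, 15, 25]
Old median = 5/2
Insert x = -3
Old length even (8). Middle pair: indices 3,4 = -5,10.
New length odd (9). New median = single middle element.
x = -3: 4 elements are < x, 4 elements are > x.
New sorted list: [-14, -13, -10, -5, -3, 10, 12, 15, 25]
New median = -3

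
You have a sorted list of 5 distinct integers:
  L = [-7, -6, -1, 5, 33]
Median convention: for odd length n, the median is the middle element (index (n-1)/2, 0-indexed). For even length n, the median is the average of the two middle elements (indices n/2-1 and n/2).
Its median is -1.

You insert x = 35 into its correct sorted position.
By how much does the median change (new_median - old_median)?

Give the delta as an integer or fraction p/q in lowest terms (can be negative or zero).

Old median = -1
After inserting x = 35: new sorted = [-7, -6, -1, 5, 33, 35]
New median = 2
Delta = 2 - -1 = 3

Answer: 3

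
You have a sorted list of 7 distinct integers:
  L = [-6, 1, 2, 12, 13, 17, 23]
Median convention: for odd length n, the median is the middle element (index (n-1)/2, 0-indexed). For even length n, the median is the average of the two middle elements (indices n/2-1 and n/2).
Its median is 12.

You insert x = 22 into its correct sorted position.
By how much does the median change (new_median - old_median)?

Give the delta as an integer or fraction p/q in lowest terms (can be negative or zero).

Old median = 12
After inserting x = 22: new sorted = [-6, 1, 2, 12, 13, 17, 22, 23]
New median = 25/2
Delta = 25/2 - 12 = 1/2

Answer: 1/2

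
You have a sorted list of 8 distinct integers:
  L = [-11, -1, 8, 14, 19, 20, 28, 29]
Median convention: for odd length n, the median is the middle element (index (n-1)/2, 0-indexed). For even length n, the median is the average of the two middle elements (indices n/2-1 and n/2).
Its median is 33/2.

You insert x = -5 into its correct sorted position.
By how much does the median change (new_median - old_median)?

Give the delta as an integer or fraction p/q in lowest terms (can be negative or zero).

Old median = 33/2
After inserting x = -5: new sorted = [-11, -5, -1, 8, 14, 19, 20, 28, 29]
New median = 14
Delta = 14 - 33/2 = -5/2

Answer: -5/2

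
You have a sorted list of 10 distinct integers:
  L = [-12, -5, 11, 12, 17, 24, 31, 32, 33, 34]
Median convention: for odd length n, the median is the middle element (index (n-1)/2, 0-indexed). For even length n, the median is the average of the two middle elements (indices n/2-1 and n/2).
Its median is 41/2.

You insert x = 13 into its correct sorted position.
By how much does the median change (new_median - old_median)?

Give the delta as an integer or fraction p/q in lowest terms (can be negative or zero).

Answer: -7/2

Derivation:
Old median = 41/2
After inserting x = 13: new sorted = [-12, -5, 11, 12, 13, 17, 24, 31, 32, 33, 34]
New median = 17
Delta = 17 - 41/2 = -7/2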